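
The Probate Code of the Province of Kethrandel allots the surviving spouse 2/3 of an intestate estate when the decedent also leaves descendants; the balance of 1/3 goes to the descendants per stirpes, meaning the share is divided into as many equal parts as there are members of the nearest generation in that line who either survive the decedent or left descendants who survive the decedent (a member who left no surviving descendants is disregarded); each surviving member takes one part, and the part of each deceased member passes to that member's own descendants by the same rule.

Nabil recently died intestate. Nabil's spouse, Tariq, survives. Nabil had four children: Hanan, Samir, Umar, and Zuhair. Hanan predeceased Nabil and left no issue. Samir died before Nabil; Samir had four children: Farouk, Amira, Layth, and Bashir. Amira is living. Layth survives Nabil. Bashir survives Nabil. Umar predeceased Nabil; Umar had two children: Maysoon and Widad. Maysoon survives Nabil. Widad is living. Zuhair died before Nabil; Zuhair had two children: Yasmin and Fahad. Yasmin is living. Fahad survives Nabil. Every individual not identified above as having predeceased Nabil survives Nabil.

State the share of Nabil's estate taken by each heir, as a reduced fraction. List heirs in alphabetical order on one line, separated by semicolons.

Tariq, as surviving spouse, takes 2/3.
The remaining 1/3 passes to Nabil's descendants per stirpes.
Hanan left no surviving issue, so that branch lapses and is disregarded.
The 1/3 is divided into 3 equal shares of 1/9 among Samir, Umar, Zuhair.
Samir predeceased; the 1/9 allotted to Samir's branch passes to Samir's issue by representation.
The 1/9 is divided into 4 equal shares of 1/36 among Farouk, Amira, Layth, Bashir.
Farouk is living and takes 1/36.
Amira is living and takes 1/36.
Layth is living and takes 1/36.
Bashir is living and takes 1/36.
Umar predeceased; the 1/9 allotted to Umar's branch passes to Umar's issue by representation.
The 1/9 is divided into 2 equal shares of 1/18 among Maysoon, Widad.
Maysoon is living and takes 1/18.
Widad is living and takes 1/18.
Zuhair predeceased; the 1/9 allotted to Zuhair's branch passes to Zuhair's issue by representation.
The 1/9 is divided into 2 equal shares of 1/18 among Yasmin, Fahad.
Yasmin is living and takes 1/18.
Fahad is living and takes 1/18.

Amira 1/36; Bashir 1/36; Fahad 1/18; Farouk 1/36; Layth 1/36; Maysoon 1/18; Tariq 2/3; Widad 1/18; Yasmin 1/18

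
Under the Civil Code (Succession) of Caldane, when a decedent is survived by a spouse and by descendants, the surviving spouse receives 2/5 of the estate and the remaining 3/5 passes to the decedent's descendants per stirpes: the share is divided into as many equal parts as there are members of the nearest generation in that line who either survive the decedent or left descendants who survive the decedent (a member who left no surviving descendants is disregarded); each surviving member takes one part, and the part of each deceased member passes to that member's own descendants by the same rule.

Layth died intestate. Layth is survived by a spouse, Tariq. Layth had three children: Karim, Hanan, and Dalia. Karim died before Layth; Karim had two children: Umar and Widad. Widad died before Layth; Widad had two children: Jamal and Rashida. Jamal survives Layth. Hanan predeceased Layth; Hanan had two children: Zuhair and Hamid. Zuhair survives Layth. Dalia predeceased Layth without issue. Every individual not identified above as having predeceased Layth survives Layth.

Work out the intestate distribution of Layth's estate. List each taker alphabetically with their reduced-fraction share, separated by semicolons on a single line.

Hamid 3/20; Jamal 3/40; Rashida 3/40; Tariq 2/5; Umar 3/20; Zuhair 3/20

Tariq, as surviving spouse, takes 2/5.
The remaining 3/5 passes to Layth's descendants per stirpes.
Dalia left no surviving issue, so that branch lapses and is disregarded.
The 3/5 is divided into 2 equal shares of 3/10 among Karim, Hanan.
Karim predeceased; the 3/10 allotted to Karim's branch passes to Karim's issue by representation.
The 3/10 is divided into 2 equal shares of 3/20 among Umar, Widad.
Umar is living and takes 3/20.
Widad predeceased; the 3/20 allotted to Widad's branch passes to Widad's issue by representation.
The 3/20 is divided into 2 equal shares of 3/40 among Jamal, Rashida.
Jamal is living and takes 3/40.
Rashida is living and takes 3/40.
Hanan predeceased; the 3/10 allotted to Hanan's branch passes to Hanan's issue by representation.
The 3/10 is divided into 2 equal shares of 3/20 among Zuhair, Hamid.
Zuhair is living and takes 3/20.
Hamid is living and takes 3/20.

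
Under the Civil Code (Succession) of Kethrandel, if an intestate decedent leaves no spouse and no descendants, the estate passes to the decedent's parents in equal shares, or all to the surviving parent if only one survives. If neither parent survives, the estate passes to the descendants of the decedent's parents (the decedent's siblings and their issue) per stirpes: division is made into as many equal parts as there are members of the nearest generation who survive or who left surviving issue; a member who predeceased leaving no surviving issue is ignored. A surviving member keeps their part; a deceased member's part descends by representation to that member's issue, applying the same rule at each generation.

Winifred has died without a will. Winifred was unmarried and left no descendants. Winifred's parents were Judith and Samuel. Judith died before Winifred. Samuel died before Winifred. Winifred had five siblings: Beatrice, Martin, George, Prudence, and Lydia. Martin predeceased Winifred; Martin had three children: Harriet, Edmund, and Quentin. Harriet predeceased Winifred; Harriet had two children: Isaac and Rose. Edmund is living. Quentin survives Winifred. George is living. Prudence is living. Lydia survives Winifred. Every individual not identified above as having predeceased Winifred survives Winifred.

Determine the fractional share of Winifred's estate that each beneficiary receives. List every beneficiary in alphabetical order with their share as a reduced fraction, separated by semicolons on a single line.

Beatrice 1/5; Edmund 1/15; George 1/5; Isaac 1/30; Lydia 1/5; Prudence 1/5; Quentin 1/15; Rose 1/30

Neither parent survives and there are no descendants, so the estate passes to Winifred's siblings and their issue per stirpes.
The estate is divided into 5 equal shares of 1/5 among Beatrice, Martin, George, Prudence, Lydia.
Beatrice is living and takes 1/5.
Martin predeceased; the 1/5 allotted to Martin's branch passes to Martin's issue by representation.
The 1/5 is divided into 3 equal shares of 1/15 among Harriet, Edmund, Quentin.
Harriet predeceased; the 1/15 allotted to Harriet's branch passes to Harriet's issue by representation.
The 1/15 is divided into 2 equal shares of 1/30 among Isaac, Rose.
Isaac is living and takes 1/30.
Rose is living and takes 1/30.
Edmund is living and takes 1/15.
Quentin is living and takes 1/15.
George is living and takes 1/5.
Prudence is living and takes 1/5.
Lydia is living and takes 1/5.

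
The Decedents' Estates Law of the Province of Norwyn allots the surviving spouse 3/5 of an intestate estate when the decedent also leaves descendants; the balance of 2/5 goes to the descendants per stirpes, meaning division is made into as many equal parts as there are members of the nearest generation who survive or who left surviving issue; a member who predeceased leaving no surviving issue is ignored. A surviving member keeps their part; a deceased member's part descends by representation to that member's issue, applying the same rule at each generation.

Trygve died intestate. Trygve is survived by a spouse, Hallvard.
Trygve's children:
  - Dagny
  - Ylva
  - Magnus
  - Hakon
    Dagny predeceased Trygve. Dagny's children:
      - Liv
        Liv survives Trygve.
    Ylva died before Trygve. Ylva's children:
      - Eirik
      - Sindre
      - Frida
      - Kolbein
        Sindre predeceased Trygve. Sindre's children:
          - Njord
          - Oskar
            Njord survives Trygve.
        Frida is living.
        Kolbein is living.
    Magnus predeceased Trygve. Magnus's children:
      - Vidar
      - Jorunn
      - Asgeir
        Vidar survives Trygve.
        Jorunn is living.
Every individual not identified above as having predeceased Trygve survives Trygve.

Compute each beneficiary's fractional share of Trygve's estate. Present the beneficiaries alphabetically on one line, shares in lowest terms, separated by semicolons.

Asgeir 1/30; Eirik 1/40; Frida 1/40; Hakon 1/10; Hallvard 3/5; Jorunn 1/30; Kolbein 1/40; Liv 1/10; Njord 1/80; Oskar 1/80; Vidar 1/30

Hallvard, as surviving spouse, takes 3/5.
The remaining 2/5 passes to Trygve's descendants per stirpes.
The 2/5 is divided into 4 equal shares of 1/10 among Dagny, Ylva, Magnus, Hakon.
Dagny predeceased; the 1/10 allotted to Dagny's branch passes to Dagny's issue by representation.
Liv is the sole taker at this level and receives the full 1/10.
Ylva predeceased; the 1/10 allotted to Ylva's branch passes to Ylva's issue by representation.
The 1/10 is divided into 4 equal shares of 1/40 among Eirik, Sindre, Frida, Kolbein.
Eirik is living and takes 1/40.
Sindre predeceased; the 1/40 allotted to Sindre's branch passes to Sindre's issue by representation.
The 1/40 is divided into 2 equal shares of 1/80 among Njord, Oskar.
Njord is living and takes 1/80.
Oskar is living and takes 1/80.
Frida is living and takes 1/40.
Kolbein is living and takes 1/40.
Magnus predeceased; the 1/10 allotted to Magnus's branch passes to Magnus's issue by representation.
The 1/10 is divided into 3 equal shares of 1/30 among Vidar, Jorunn, Asgeir.
Vidar is living and takes 1/30.
Jorunn is living and takes 1/30.
Asgeir is living and takes 1/30.
Hakon is living and takes 1/10.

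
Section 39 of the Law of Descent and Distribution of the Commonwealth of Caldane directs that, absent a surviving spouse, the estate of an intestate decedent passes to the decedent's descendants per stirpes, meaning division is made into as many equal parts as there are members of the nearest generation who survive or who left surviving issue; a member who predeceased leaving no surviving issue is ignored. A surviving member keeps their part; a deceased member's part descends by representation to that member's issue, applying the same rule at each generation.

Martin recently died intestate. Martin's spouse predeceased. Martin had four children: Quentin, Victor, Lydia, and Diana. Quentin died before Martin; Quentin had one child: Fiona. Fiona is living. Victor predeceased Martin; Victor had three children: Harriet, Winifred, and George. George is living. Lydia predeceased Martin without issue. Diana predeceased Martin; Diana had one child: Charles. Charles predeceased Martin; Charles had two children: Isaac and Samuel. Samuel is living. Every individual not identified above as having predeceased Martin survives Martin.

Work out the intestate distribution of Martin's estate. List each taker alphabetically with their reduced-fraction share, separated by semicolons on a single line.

Fiona 1/3; George 1/9; Harriet 1/9; Isaac 1/6; Samuel 1/6; Winifred 1/9

There is no surviving spouse, so the entire estate passes to Martin's descendants per stirpes.
Lydia left no surviving issue, so that branch lapses and is disregarded.
The estate is divided into 3 equal shares of 1/3 among Quentin, Victor, Diana.
Quentin predeceased; the 1/3 allotted to Quentin's branch passes to Quentin's issue by representation.
Fiona is the sole taker at this level and receives the full 1/3.
Victor predeceased; the 1/3 allotted to Victor's branch passes to Victor's issue by representation.
The 1/3 is divided into 3 equal shares of 1/9 among Harriet, Winifred, George.
Harriet is living and takes 1/9.
Winifred is living and takes 1/9.
George is living and takes 1/9.
Diana predeceased; the 1/3 allotted to Diana's branch passes to Diana's issue by representation.
Charles's line is the sole branch at this level, so the full 1/3 passes to Charles's issue by representation.
The 1/3 is divided into 2 equal shares of 1/6 among Isaac, Samuel.
Isaac is living and takes 1/6.
Samuel is living and takes 1/6.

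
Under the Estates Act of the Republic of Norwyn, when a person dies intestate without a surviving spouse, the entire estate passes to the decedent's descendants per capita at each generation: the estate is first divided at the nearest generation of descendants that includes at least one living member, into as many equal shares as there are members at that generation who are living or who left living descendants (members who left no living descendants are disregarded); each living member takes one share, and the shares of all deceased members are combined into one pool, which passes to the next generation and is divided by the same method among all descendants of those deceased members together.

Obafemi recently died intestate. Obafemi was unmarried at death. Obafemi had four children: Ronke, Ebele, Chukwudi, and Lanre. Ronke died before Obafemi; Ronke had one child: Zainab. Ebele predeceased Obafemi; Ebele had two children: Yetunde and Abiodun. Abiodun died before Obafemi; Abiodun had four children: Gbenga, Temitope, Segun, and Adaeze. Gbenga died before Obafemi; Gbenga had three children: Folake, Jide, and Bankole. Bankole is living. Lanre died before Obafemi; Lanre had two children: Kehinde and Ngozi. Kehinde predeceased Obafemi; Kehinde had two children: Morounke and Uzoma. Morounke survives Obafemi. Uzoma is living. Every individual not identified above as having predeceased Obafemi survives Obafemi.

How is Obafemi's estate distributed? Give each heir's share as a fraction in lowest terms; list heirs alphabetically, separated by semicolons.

There is no surviving spouse, so the entire estate passes to Obafemi's descendants per capita at each generation.
At generation 1 (Ronke, Ebele, Chukwudi, Lanre) there are 4 shares of (1)/4 = 1/4 each.
Living: Chukwudi — each takes 1/4.
Deceased: Ronke, Ebele, and Lanre. Their combined 3/4 is pooled and carried to generation 2.
At generation 2 (Zainab, Yetunde, Abiodun, Kehinde, Ngozi) there are 5 shares of (3/4)/5 = 3/20 each.
Living: Zainab, Yetunde, and Ngozi — each takes 3/20.
Deceased: Abiodun and Kehinde. Their combined 3/10 is pooled and carried to generation 3.
At generation 3 (Gbenga, Temitope, Segun, Adaeze, Morounke, Uzoma) there are 6 shares of (3/10)/6 = 1/20 each.
Living: Temitope, Segun, Adaeze, Morounke, and Uzoma — each takes 1/20.
Deceased: Gbenga. That 1/20 share is carried to generation 4.
At generation 4 (Folake, Jide, Bankole) there are 3 shares of (1/20)/3 = 1/60 each.
Living: Folake, Jide, and Bankole — each takes 1/60.

Adaeze 1/20; Bankole 1/60; Chukwudi 1/4; Folake 1/60; Jide 1/60; Morounke 1/20; Ngozi 3/20; Segun 1/20; Temitope 1/20; Uzoma 1/20; Yetunde 3/20; Zainab 3/20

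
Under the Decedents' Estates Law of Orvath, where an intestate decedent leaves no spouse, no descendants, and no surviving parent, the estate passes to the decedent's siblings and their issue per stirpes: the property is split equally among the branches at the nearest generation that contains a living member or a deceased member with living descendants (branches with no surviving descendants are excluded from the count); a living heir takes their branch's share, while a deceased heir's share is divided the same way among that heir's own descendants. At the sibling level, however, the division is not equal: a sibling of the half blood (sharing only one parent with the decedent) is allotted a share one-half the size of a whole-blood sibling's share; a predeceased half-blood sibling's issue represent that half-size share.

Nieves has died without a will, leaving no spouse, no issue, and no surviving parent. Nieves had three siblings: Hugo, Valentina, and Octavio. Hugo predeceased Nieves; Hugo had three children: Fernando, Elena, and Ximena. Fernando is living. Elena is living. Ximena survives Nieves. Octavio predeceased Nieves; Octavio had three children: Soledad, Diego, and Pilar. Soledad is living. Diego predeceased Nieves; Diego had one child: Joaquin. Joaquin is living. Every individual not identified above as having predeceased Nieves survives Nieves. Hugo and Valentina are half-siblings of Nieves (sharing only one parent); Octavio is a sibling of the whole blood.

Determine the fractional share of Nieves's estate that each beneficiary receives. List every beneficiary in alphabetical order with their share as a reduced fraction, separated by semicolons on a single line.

No spouse, descendants, or parent survives, so the estate passes to Nieves's siblings per stirpes.
Half-blood siblings count for one-half the weight of whole-blood siblings at the initial division.
Dividing 1 in proportion to weights (total weight 2): Hugo (weight 1/2) → 1/4; Valentina (weight 1/2) → 1/4; Octavio (weight 1) → 1/2.
Hugo predeceased; the 1/4 allotted to Hugo's branch passes to Hugo's issue by representation.
The 1/4 is divided into 3 equal shares of 1/12 among Fernando, Elena, Ximena.
Fernando is living and takes 1/12.
Elena is living and takes 1/12.
Ximena is living and takes 1/12.
Valentina is living and takes 1/4.
Octavio predeceased; the 1/2 allotted to Octavio's branch passes to Octavio's issue by representation.
The 1/2 is divided into 3 equal shares of 1/6 among Soledad, Diego, Pilar.
Soledad is living and takes 1/6.
Diego predeceased; the 1/6 allotted to Diego's branch passes to Diego's issue by representation.
Joaquin is the sole taker at this level and receives the full 1/6.
Pilar is living and takes 1/6.

Elena 1/12; Fernando 1/12; Joaquin 1/6; Pilar 1/6; Soledad 1/6; Valentina 1/4; Ximena 1/12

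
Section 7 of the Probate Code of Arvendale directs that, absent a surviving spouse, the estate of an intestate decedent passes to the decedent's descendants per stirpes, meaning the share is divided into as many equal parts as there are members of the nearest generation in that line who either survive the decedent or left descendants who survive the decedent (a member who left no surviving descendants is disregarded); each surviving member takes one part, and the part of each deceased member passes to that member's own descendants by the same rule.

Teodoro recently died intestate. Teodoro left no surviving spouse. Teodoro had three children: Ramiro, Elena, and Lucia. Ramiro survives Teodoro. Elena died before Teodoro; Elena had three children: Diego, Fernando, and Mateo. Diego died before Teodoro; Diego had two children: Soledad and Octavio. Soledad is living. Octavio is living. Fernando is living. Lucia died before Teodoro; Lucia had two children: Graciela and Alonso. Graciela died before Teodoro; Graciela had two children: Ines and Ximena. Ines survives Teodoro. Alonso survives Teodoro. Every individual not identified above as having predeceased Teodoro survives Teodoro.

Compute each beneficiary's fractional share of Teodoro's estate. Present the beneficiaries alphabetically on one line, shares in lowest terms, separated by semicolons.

Alonso 1/6; Fernando 1/9; Ines 1/12; Mateo 1/9; Octavio 1/18; Ramiro 1/3; Soledad 1/18; Ximena 1/12

There is no surviving spouse, so the entire estate passes to Teodoro's descendants per stirpes.
The estate is divided into 3 equal shares of 1/3 among Ramiro, Elena, Lucia.
Ramiro is living and takes 1/3.
Elena predeceased; the 1/3 allotted to Elena's branch passes to Elena's issue by representation.
The 1/3 is divided into 3 equal shares of 1/9 among Diego, Fernando, Mateo.
Diego predeceased; the 1/9 allotted to Diego's branch passes to Diego's issue by representation.
The 1/9 is divided into 2 equal shares of 1/18 among Soledad, Octavio.
Soledad is living and takes 1/18.
Octavio is living and takes 1/18.
Fernando is living and takes 1/9.
Mateo is living and takes 1/9.
Lucia predeceased; the 1/3 allotted to Lucia's branch passes to Lucia's issue by representation.
The 1/3 is divided into 2 equal shares of 1/6 among Graciela, Alonso.
Graciela predeceased; the 1/6 allotted to Graciela's branch passes to Graciela's issue by representation.
The 1/6 is divided into 2 equal shares of 1/12 among Ines, Ximena.
Ines is living and takes 1/12.
Ximena is living and takes 1/12.
Alonso is living and takes 1/6.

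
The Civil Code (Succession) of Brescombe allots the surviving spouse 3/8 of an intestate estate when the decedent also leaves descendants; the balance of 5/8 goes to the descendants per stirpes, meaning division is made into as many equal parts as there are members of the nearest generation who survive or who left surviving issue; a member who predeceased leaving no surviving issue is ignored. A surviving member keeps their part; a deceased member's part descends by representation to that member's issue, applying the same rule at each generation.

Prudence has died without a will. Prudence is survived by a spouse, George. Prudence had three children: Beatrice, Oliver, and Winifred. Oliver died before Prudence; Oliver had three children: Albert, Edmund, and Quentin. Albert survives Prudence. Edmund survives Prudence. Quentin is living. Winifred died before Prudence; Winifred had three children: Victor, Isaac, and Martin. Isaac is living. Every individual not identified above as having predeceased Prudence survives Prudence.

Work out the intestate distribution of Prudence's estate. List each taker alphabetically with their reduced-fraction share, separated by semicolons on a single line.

George, as surviving spouse, takes 3/8.
The remaining 5/8 passes to Prudence's descendants per stirpes.
The 5/8 is divided into 3 equal shares of 5/24 among Beatrice, Oliver, Winifred.
Beatrice is living and takes 5/24.
Oliver predeceased; the 5/24 allotted to Oliver's branch passes to Oliver's issue by representation.
The 5/24 is divided into 3 equal shares of 5/72 among Albert, Edmund, Quentin.
Albert is living and takes 5/72.
Edmund is living and takes 5/72.
Quentin is living and takes 5/72.
Winifred predeceased; the 5/24 allotted to Winifred's branch passes to Winifred's issue by representation.
The 5/24 is divided into 3 equal shares of 5/72 among Victor, Isaac, Martin.
Victor is living and takes 5/72.
Isaac is living and takes 5/72.
Martin is living and takes 5/72.

Albert 5/72; Beatrice 5/24; Edmund 5/72; George 3/8; Isaac 5/72; Martin 5/72; Quentin 5/72; Victor 5/72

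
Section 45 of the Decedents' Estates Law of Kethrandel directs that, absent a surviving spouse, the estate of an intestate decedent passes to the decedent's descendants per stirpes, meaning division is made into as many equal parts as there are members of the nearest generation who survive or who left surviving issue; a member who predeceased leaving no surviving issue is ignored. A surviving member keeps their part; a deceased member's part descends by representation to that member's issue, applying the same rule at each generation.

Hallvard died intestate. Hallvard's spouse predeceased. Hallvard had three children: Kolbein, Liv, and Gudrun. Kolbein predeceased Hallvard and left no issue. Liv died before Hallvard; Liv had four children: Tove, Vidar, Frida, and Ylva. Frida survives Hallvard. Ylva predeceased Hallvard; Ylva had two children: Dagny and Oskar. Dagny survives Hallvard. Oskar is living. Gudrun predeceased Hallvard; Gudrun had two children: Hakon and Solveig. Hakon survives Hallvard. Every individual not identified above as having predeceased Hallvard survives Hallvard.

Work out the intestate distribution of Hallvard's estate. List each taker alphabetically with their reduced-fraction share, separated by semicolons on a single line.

There is no surviving spouse, so the entire estate passes to Hallvard's descendants per stirpes.
Kolbein left no surviving issue, so that branch lapses and is disregarded.
The estate is divided into 2 equal shares of 1/2 among Liv, Gudrun.
Liv predeceased; the 1/2 allotted to Liv's branch passes to Liv's issue by representation.
The 1/2 is divided into 4 equal shares of 1/8 among Tove, Vidar, Frida, Ylva.
Tove is living and takes 1/8.
Vidar is living and takes 1/8.
Frida is living and takes 1/8.
Ylva predeceased; the 1/8 allotted to Ylva's branch passes to Ylva's issue by representation.
The 1/8 is divided into 2 equal shares of 1/16 among Dagny, Oskar.
Dagny is living and takes 1/16.
Oskar is living and takes 1/16.
Gudrun predeceased; the 1/2 allotted to Gudrun's branch passes to Gudrun's issue by representation.
The 1/2 is divided into 2 equal shares of 1/4 among Hakon, Solveig.
Hakon is living and takes 1/4.
Solveig is living and takes 1/4.

Dagny 1/16; Frida 1/8; Hakon 1/4; Oskar 1/16; Solveig 1/4; Tove 1/8; Vidar 1/8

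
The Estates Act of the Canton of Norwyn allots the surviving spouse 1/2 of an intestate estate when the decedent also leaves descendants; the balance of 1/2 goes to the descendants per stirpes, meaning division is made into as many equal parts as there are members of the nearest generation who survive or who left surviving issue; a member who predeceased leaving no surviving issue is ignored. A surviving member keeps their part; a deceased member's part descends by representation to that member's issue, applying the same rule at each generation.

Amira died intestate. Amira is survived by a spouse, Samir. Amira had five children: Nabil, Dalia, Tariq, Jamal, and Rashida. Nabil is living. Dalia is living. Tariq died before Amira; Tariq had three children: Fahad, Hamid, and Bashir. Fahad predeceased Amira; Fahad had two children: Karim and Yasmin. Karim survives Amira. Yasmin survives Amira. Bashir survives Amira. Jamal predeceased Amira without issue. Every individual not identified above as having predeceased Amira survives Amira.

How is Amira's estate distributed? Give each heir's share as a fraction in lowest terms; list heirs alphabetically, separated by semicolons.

Bashir 1/24; Dalia 1/8; Hamid 1/24; Karim 1/48; Nabil 1/8; Rashida 1/8; Samir 1/2; Yasmin 1/48

Samir, as surviving spouse, takes 1/2.
The remaining 1/2 passes to Amira's descendants per stirpes.
Jamal left no surviving issue, so that branch lapses and is disregarded.
The 1/2 is divided into 4 equal shares of 1/8 among Nabil, Dalia, Tariq, Rashida.
Nabil is living and takes 1/8.
Dalia is living and takes 1/8.
Tariq predeceased; the 1/8 allotted to Tariq's branch passes to Tariq's issue by representation.
The 1/8 is divided into 3 equal shares of 1/24 among Fahad, Hamid, Bashir.
Fahad predeceased; the 1/24 allotted to Fahad's branch passes to Fahad's issue by representation.
The 1/24 is divided into 2 equal shares of 1/48 among Karim, Yasmin.
Karim is living and takes 1/48.
Yasmin is living and takes 1/48.
Hamid is living and takes 1/24.
Bashir is living and takes 1/24.
Rashida is living and takes 1/8.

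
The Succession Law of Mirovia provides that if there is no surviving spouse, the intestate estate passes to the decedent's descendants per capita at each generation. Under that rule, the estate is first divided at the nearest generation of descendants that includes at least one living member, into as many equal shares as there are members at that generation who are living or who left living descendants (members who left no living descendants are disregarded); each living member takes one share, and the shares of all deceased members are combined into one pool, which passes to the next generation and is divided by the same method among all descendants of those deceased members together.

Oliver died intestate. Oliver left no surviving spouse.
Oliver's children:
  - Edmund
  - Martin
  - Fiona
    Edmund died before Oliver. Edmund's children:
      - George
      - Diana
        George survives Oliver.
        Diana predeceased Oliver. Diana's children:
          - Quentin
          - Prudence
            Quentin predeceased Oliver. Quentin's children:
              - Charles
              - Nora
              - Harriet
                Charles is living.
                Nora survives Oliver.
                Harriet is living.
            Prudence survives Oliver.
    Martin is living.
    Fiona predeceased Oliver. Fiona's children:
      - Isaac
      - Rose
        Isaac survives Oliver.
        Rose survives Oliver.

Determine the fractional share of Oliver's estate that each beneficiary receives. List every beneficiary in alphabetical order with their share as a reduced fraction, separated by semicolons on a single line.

Charles 1/36; George 1/6; Harriet 1/36; Isaac 1/6; Martin 1/3; Nora 1/36; Prudence 1/12; Rose 1/6

There is no surviving spouse, so the entire estate passes to Oliver's descendants per capita at each generation.
At generation 1 (Edmund, Martin, Fiona) there are 3 shares of (1)/3 = 1/3 each.
Living: Martin — each takes 1/3.
Deceased: Edmund and Fiona. Their combined 2/3 is pooled and carried to generation 2.
At generation 2 (George, Diana, Isaac, Rose) there are 4 shares of (2/3)/4 = 1/6 each.
Living: George, Isaac, and Rose — each takes 1/6.
Deceased: Diana. That 1/6 share is carried to generation 3.
At generation 3 (Quentin, Prudence) there are 2 shares of (1/6)/2 = 1/12 each.
Living: Prudence — each takes 1/12.
Deceased: Quentin. That 1/12 share is carried to generation 4.
At generation 4 (Charles, Nora, Harriet) there are 3 shares of (1/12)/3 = 1/36 each.
Living: Charles, Nora, and Harriet — each takes 1/36.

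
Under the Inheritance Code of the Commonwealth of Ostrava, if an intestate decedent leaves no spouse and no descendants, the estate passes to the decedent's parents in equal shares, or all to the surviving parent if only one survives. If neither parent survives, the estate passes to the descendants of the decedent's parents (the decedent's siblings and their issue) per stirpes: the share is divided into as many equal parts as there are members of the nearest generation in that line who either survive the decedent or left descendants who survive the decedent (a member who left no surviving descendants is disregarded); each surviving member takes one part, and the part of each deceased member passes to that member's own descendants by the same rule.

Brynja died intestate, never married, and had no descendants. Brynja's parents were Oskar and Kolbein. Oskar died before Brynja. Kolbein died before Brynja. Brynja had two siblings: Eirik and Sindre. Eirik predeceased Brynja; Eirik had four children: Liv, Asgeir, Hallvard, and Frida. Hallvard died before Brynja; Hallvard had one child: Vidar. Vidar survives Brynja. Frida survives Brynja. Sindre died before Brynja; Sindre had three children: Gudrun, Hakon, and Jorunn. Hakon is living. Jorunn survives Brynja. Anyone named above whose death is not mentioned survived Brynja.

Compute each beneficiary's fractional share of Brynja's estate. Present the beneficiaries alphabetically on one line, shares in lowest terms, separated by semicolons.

Neither parent survives and there are no descendants, so the estate passes to Brynja's siblings and their issue per stirpes.
The estate is divided into 2 equal shares of 1/2 among Eirik, Sindre.
Eirik predeceased; the 1/2 allotted to Eirik's branch passes to Eirik's issue by representation.
The 1/2 is divided into 4 equal shares of 1/8 among Liv, Asgeir, Hallvard, Frida.
Liv is living and takes 1/8.
Asgeir is living and takes 1/8.
Hallvard predeceased; the 1/8 allotted to Hallvard's branch passes to Hallvard's issue by representation.
Vidar is the sole taker at this level and receives the full 1/8.
Frida is living and takes 1/8.
Sindre predeceased; the 1/2 allotted to Sindre's branch passes to Sindre's issue by representation.
The 1/2 is divided into 3 equal shares of 1/6 among Gudrun, Hakon, Jorunn.
Gudrun is living and takes 1/6.
Hakon is living and takes 1/6.
Jorunn is living and takes 1/6.

Asgeir 1/8; Frida 1/8; Gudrun 1/6; Hakon 1/6; Jorunn 1/6; Liv 1/8; Vidar 1/8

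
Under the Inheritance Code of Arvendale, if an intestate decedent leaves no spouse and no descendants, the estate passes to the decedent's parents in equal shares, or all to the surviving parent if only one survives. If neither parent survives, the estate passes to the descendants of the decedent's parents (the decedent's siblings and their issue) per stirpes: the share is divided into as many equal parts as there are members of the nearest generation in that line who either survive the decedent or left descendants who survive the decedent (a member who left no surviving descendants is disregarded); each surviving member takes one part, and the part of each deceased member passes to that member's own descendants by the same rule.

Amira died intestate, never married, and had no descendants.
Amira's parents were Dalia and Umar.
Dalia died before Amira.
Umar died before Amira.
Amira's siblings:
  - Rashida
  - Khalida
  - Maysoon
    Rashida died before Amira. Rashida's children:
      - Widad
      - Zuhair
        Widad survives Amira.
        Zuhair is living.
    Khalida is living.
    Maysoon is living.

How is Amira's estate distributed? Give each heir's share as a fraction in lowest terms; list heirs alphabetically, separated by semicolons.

Khalida 1/3; Maysoon 1/3; Widad 1/6; Zuhair 1/6

Neither parent survives and there are no descendants, so the estate passes to Amira's siblings and their issue per stirpes.
The estate is divided into 3 equal shares of 1/3 among Rashida, Khalida, Maysoon.
Rashida predeceased; the 1/3 allotted to Rashida's branch passes to Rashida's issue by representation.
The 1/3 is divided into 2 equal shares of 1/6 among Widad, Zuhair.
Widad is living and takes 1/6.
Zuhair is living and takes 1/6.
Khalida is living and takes 1/3.
Maysoon is living and takes 1/3.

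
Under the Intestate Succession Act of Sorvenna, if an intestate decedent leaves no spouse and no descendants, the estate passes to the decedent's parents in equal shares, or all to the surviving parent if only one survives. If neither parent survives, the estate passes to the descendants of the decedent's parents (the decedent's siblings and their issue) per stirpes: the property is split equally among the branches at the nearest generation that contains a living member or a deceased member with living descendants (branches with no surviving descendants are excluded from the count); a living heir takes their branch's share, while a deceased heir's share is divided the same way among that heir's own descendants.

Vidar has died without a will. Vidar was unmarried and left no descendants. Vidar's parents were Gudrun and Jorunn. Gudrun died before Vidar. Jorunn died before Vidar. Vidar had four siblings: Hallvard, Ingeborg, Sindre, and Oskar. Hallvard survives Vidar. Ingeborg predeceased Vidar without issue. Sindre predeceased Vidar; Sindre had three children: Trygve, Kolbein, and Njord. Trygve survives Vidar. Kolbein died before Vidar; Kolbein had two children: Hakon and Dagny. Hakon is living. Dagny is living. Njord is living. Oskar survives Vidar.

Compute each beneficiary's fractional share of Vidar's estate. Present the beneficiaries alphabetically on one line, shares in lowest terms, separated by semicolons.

Dagny 1/18; Hakon 1/18; Hallvard 1/3; Njord 1/9; Oskar 1/3; Trygve 1/9

Neither parent survives and there are no descendants, so the estate passes to Vidar's siblings and their issue per stirpes.
Ingeborg left no surviving issue, so that branch lapses and is disregarded.
The estate is divided into 3 equal shares of 1/3 among Hallvard, Sindre, Oskar.
Hallvard is living and takes 1/3.
Sindre predeceased; the 1/3 allotted to Sindre's branch passes to Sindre's issue by representation.
The 1/3 is divided into 3 equal shares of 1/9 among Trygve, Kolbein, Njord.
Trygve is living and takes 1/9.
Kolbein predeceased; the 1/9 allotted to Kolbein's branch passes to Kolbein's issue by representation.
The 1/9 is divided into 2 equal shares of 1/18 among Hakon, Dagny.
Hakon is living and takes 1/18.
Dagny is living and takes 1/18.
Njord is living and takes 1/9.
Oskar is living and takes 1/3.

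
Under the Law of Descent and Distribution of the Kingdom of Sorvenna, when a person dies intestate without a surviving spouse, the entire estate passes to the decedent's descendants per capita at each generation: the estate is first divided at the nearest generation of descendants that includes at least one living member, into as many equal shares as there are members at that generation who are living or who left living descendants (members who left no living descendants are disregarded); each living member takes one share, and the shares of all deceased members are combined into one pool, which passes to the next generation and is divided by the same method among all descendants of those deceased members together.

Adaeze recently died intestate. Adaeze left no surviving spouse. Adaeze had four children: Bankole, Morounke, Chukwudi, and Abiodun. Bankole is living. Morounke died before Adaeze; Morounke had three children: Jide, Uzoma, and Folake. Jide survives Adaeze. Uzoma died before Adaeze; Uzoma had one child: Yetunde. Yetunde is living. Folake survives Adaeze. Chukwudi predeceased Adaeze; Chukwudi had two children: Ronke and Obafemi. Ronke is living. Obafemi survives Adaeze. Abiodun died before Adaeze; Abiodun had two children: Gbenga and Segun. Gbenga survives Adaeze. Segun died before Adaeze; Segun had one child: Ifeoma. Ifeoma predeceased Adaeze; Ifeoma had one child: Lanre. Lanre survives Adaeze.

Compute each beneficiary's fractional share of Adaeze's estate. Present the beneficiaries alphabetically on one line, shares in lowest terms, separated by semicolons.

There is no surviving spouse, so the entire estate passes to Adaeze's descendants per capita at each generation.
At generation 1 (Bankole, Morounke, Chukwudi, Abiodun) there are 4 shares of (1)/4 = 1/4 each.
Living: Bankole — each takes 1/4.
Deceased: Morounke, Chukwudi, and Abiodun. Their combined 3/4 is pooled and carried to generation 2.
At generation 2 (Jide, Uzoma, Folake, Ronke, Obafemi, Gbenga, Segun) there are 7 shares of (3/4)/7 = 3/28 each.
Living: Jide, Folake, Ronke, Obafemi, and Gbenga — each takes 3/28.
Deceased: Uzoma and Segun. Their combined 3/14 is pooled and carried to generation 3.
At generation 3 (Yetunde, Ifeoma) there are 2 shares of (3/14)/2 = 3/28 each.
Living: Yetunde — each takes 3/28.
Deceased: Ifeoma. That 3/28 share is carried to generation 4.
At generation 4 (Lanre) there are 1 shares of (3/28)/1 = 3/28 each.
Living: Lanre — each takes 3/28.

Bankole 1/4; Folake 3/28; Gbenga 3/28; Jide 3/28; Lanre 3/28; Obafemi 3/28; Ronke 3/28; Yetunde 3/28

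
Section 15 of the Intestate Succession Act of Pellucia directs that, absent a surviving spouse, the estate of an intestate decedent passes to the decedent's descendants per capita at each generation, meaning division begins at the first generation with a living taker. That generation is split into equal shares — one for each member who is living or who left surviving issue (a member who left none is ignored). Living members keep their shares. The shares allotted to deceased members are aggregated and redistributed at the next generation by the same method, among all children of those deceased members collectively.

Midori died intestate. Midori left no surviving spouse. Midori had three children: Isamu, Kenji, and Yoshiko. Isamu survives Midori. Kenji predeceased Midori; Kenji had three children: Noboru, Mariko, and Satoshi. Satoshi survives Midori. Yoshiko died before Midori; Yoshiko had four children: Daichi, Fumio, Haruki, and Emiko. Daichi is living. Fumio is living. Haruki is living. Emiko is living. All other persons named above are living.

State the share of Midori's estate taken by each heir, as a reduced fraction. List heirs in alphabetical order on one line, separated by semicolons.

There is no surviving spouse, so the entire estate passes to Midori's descendants per capita at each generation.
At generation 1 (Isamu, Kenji, Yoshiko) there are 3 shares of (1)/3 = 1/3 each.
Living: Isamu — each takes 1/3.
Deceased: Kenji and Yoshiko. Their combined 2/3 is pooled and carried to generation 2.
At generation 2 (Noboru, Mariko, Satoshi, Daichi, Fumio, Haruki, Emiko) there are 7 shares of (2/3)/7 = 2/21 each.
Living: Noboru, Mariko, Satoshi, Daichi, Fumio, Haruki, and Emiko — each takes 2/21.

Daichi 2/21; Emiko 2/21; Fumio 2/21; Haruki 2/21; Isamu 1/3; Mariko 2/21; Noboru 2/21; Satoshi 2/21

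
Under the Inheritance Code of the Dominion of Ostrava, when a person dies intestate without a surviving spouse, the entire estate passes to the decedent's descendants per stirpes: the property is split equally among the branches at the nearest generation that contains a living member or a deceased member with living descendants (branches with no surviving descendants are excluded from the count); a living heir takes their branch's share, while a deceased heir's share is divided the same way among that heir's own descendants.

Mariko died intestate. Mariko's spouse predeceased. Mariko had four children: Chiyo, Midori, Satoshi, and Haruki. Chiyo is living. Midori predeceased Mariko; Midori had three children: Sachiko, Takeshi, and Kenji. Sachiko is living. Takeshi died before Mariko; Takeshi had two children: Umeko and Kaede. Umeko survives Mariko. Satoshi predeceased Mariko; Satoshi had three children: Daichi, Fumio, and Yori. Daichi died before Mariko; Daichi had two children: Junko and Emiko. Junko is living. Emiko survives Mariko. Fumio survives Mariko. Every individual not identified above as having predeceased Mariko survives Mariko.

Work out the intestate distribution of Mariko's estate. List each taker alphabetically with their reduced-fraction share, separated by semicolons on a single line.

There is no surviving spouse, so the entire estate passes to Mariko's descendants per stirpes.
The estate is divided into 4 equal shares of 1/4 among Chiyo, Midori, Satoshi, Haruki.
Chiyo is living and takes 1/4.
Midori predeceased; the 1/4 allotted to Midori's branch passes to Midori's issue by representation.
The 1/4 is divided into 3 equal shares of 1/12 among Sachiko, Takeshi, Kenji.
Sachiko is living and takes 1/12.
Takeshi predeceased; the 1/12 allotted to Takeshi's branch passes to Takeshi's issue by representation.
The 1/12 is divided into 2 equal shares of 1/24 among Umeko, Kaede.
Umeko is living and takes 1/24.
Kaede is living and takes 1/24.
Kenji is living and takes 1/12.
Satoshi predeceased; the 1/4 allotted to Satoshi's branch passes to Satoshi's issue by representation.
The 1/4 is divided into 3 equal shares of 1/12 among Daichi, Fumio, Yori.
Daichi predeceased; the 1/12 allotted to Daichi's branch passes to Daichi's issue by representation.
The 1/12 is divided into 2 equal shares of 1/24 among Junko, Emiko.
Junko is living and takes 1/24.
Emiko is living and takes 1/24.
Fumio is living and takes 1/12.
Yori is living and takes 1/12.
Haruki is living and takes 1/4.

Chiyo 1/4; Emiko 1/24; Fumio 1/12; Haruki 1/4; Junko 1/24; Kaede 1/24; Kenji 1/12; Sachiko 1/12; Umeko 1/24; Yori 1/12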